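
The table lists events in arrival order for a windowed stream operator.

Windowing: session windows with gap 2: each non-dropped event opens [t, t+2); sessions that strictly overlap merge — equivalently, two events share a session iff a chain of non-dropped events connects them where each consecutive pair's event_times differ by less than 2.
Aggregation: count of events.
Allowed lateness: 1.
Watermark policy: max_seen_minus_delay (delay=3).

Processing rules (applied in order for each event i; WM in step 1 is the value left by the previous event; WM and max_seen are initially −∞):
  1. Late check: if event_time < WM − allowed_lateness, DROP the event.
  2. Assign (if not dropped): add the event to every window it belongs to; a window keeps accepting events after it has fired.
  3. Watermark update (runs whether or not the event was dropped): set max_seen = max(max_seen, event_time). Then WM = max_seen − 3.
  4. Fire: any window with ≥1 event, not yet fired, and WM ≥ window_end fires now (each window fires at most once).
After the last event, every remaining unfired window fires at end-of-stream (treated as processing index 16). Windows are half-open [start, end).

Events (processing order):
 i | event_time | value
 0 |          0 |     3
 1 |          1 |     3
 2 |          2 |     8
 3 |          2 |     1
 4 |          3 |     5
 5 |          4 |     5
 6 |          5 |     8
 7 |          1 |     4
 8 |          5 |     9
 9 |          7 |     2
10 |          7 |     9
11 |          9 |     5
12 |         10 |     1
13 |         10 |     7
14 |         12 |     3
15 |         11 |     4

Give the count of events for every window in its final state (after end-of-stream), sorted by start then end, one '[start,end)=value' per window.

i=0 t=0 v=3: → [0,2); WM=-3
i=1 t=1 v=3: → [0,3); WM=-2
i=2 t=2 v=8: → [0,4); WM=-1
i=3 t=2 v=1: → [0,4); WM=-1
i=4 t=3 v=5: → [0,5); WM=0
i=5 t=4 v=5: → [0,6); WM=1
i=6 t=5 v=8: → [0,7); WM=2
i=7 t=1 v=4: → [0,7); WM=2
i=8 t=5 v=9: → [0,7); WM=2
i=9 t=7 v=2: → [7,9); WM=4
i=10 t=7 v=9: → [7,9); WM=4
i=11 t=9 v=5: → [9,11); WM=6
i=12 t=10 v=1: → [9,12); WM=7
i=13 t=10 v=7: → [9,12); WM=7
i=14 t=12 v=3: → [12,14); WM=9
i=15 t=11 v=4: → [9,14); WM=9

[0,7)=9 [7,9)=2 [9,14)=5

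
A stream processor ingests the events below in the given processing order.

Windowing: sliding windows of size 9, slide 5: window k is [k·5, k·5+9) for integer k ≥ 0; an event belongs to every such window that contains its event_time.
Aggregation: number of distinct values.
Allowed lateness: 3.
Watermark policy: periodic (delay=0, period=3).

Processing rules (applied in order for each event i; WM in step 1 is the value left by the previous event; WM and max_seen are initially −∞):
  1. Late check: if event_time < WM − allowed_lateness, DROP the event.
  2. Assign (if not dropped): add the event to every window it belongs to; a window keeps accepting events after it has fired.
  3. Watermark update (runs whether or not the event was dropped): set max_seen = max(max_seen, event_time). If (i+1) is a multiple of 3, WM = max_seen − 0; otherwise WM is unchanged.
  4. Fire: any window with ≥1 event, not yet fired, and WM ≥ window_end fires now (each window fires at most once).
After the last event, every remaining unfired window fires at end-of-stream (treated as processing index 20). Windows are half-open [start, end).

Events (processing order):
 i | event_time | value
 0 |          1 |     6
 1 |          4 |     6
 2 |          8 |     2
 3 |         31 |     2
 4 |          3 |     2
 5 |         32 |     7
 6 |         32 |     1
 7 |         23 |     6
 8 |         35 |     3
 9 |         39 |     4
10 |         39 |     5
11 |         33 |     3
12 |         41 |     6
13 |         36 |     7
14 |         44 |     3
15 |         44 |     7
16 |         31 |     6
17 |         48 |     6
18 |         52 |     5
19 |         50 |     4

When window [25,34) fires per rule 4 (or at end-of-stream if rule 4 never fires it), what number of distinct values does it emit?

3

i=0 t=1 v=6: → [0,9); WM=−∞
i=1 t=4 v=6: → [0,9); WM=−∞
i=2 t=8 v=2: → [5,14),[0,9); WM=8
i=3 t=31 v=2: → [30,39),[25,34); WM=8
i=4 t=3 v=2: DROP (t<8-3); WM=8
i=5 t=32 v=7: → [30,39),[25,34); WM=32; [0,9) fires=2 [5,14) fires=1
i=6 t=32 v=1: → [30,39),[25,34); WM=32
i=7 t=23 v=6: DROP (t<32-3); WM=32
i=8 t=35 v=3: → [35,44),[30,39); WM=35; [25,34) fires=3
i=9 t=39 v=4: → [35,44); WM=35
i=10 t=39 v=5: → [35,44); WM=35
i=11 t=33 v=3: → [30,39),[25,34); WM=39; [30,39) fires=4
i=12 t=41 v=6: → [40,49),[35,44); WM=39
i=13 t=36 v=7: → [35,44),[30,39); WM=39
i=14 t=44 v=3: → [40,49); WM=44; [35,44) fires=5
i=15 t=44 v=7: → [40,49); WM=44
i=16 t=31 v=6: DROP (t<44-3); WM=44
i=17 t=48 v=6: → [45,54),[40,49); WM=48
i=18 t=52 v=5: → [50,59),[45,54); WM=48
i=19 t=50 v=4: → [50,59),[45,54); WM=48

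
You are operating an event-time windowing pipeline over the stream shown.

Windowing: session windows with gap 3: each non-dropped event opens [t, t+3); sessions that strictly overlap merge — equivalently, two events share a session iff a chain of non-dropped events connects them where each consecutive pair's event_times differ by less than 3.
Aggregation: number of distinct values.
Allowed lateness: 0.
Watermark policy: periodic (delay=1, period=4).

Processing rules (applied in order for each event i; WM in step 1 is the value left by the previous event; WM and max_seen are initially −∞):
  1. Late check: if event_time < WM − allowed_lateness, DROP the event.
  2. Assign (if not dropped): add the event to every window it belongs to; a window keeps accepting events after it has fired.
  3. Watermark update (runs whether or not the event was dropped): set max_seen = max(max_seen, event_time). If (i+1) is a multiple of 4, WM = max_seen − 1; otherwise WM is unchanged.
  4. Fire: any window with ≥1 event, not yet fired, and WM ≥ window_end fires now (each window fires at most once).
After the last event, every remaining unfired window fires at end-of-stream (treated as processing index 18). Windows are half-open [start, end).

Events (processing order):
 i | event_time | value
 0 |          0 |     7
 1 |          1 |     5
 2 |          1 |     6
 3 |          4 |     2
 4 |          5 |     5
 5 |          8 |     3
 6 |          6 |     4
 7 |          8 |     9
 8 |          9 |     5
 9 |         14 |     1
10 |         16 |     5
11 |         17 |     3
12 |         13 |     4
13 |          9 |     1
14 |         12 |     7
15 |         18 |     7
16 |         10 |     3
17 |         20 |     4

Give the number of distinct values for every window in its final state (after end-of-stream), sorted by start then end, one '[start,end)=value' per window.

i=0 t=0 v=7: → [0,3); WM=−∞
i=1 t=1 v=5: → [0,4); WM=−∞
i=2 t=1 v=6: → [0,4); WM=−∞
i=3 t=4 v=2: → [4,7); WM=3
i=4 t=5 v=5: → [4,8); WM=3
i=5 t=8 v=3: → [8,11); WM=3
i=6 t=6 v=4: → [4,11); WM=3
i=7 t=8 v=9: → [4,11); WM=7
i=8 t=9 v=5: → [4,12); WM=7
i=9 t=14 v=1: → [14,17); WM=7
i=10 t=16 v=5: → [14,19); WM=7
i=11 t=17 v=3: → [14,20); WM=16
i=12 t=13 v=4: DROP (t<16-0); WM=16
i=13 t=9 v=1: DROP (t<16-0); WM=16
i=14 t=12 v=7: DROP (t<16-0); WM=16
i=15 t=18 v=7: → [14,21); WM=17
i=16 t=10 v=3: DROP (t<17-0); WM=17
i=17 t=20 v=4: → [14,23); WM=17

[0,4)=3 [4,12)=5 [14,23)=5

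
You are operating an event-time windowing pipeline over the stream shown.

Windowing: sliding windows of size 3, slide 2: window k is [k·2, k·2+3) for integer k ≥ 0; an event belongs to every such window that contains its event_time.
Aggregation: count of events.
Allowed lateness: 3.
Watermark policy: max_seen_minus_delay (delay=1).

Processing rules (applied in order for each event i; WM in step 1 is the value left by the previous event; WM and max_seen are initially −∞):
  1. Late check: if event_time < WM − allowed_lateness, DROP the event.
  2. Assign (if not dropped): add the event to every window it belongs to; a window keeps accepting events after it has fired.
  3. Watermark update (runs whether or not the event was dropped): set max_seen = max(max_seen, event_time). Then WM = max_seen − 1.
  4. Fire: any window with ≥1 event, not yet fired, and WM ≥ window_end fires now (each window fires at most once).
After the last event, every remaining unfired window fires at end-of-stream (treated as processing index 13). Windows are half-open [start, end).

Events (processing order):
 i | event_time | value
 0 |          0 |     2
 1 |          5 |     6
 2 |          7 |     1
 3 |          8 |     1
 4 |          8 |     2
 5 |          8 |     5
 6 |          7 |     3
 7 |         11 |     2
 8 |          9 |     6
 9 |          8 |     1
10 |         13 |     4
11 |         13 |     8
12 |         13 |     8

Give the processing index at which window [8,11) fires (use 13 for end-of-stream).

10

i=0 t=0 v=2: → [0,3); WM=-1
i=1 t=5 v=6: → [4,7); WM=4; [0,3) fires=1
i=2 t=7 v=1: → [6,9); WM=6
i=3 t=8 v=1: → [8,11),[6,9); WM=7; [4,7) fires=1
i=4 t=8 v=2: → [8,11),[6,9); WM=7
i=5 t=8 v=5: → [8,11),[6,9); WM=7
i=6 t=7 v=3: → [6,9); WM=7
i=7 t=11 v=2: → [10,13); WM=10; [6,9) fires=5
i=8 t=9 v=6: → [8,11); WM=10
i=9 t=8 v=1: → [8,11),[6,9); WM=10
i=10 t=13 v=4: → [12,15); WM=12; [8,11) fires=5
i=11 t=13 v=8: → [12,15); WM=12
i=12 t=13 v=8: → [12,15); WM=12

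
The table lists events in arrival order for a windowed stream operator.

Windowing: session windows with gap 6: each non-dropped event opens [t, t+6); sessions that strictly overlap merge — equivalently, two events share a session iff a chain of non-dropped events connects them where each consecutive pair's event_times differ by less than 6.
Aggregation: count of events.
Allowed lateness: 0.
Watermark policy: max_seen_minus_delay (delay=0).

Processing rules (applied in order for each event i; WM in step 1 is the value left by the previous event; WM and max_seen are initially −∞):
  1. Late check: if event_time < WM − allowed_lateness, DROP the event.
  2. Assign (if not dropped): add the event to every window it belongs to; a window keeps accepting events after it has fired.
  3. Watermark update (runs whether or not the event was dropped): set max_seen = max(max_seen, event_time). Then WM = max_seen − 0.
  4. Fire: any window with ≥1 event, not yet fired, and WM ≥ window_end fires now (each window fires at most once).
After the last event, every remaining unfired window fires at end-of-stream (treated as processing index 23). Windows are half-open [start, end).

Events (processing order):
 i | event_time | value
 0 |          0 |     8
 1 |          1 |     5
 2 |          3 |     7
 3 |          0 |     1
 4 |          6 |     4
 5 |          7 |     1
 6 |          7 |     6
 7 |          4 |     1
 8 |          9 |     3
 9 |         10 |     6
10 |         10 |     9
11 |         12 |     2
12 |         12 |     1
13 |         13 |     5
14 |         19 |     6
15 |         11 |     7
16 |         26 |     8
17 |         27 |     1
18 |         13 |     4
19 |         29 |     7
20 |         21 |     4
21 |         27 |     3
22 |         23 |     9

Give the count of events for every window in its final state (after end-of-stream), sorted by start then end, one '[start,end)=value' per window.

i=0 t=0 v=8: → [0,6); WM=0
i=1 t=1 v=5: → [0,7); WM=1
i=2 t=3 v=7: → [0,9); WM=3
i=3 t=0 v=1: DROP (t<3-0); WM=3
i=4 t=6 v=4: → [0,12); WM=6
i=5 t=7 v=1: → [0,13); WM=7
i=6 t=7 v=6: → [0,13); WM=7
i=7 t=4 v=1: DROP (t<7-0); WM=7
i=8 t=9 v=3: → [0,15); WM=9
i=9 t=10 v=6: → [0,16); WM=10
i=10 t=10 v=9: → [0,16); WM=10
i=11 t=12 v=2: → [0,18); WM=12
i=12 t=12 v=1: → [0,18); WM=12
i=13 t=13 v=5: → [0,19); WM=13
i=14 t=19 v=6: → [19,25); WM=19
i=15 t=11 v=7: DROP (t<19-0); WM=19
i=16 t=26 v=8: → [26,32); WM=26
i=17 t=27 v=1: → [26,33); WM=27
i=18 t=13 v=4: DROP (t<27-0); WM=27
i=19 t=29 v=7: → [26,35); WM=29
i=20 t=21 v=4: DROP (t<29-0); WM=29
i=21 t=27 v=3: DROP (t<29-0); WM=29
i=22 t=23 v=9: DROP (t<29-0); WM=29

[0,19)=12 [19,25)=1 [26,35)=3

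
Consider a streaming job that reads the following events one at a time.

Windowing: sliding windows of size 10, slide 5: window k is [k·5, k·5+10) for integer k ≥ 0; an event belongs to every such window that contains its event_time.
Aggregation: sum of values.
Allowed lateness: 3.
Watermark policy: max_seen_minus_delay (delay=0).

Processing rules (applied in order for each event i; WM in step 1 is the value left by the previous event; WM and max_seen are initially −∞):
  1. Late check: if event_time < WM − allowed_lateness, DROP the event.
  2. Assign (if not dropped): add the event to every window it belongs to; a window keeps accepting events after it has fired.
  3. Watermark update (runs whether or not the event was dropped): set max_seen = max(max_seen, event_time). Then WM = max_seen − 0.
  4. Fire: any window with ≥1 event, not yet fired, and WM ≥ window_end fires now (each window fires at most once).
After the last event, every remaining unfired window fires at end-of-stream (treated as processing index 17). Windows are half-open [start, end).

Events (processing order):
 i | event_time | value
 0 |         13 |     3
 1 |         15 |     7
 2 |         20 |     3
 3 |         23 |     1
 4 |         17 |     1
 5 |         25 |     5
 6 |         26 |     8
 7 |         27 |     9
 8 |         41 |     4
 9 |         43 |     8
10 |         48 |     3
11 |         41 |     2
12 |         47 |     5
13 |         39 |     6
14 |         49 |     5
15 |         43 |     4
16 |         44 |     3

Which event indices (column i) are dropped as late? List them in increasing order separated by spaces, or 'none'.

4 11 13 15 16

i=0 t=13 v=3: → [10,20),[5,15); WM=13
i=1 t=15 v=7: → [15,25),[10,20); WM=15; [5,15) fires=3
i=2 t=20 v=3: → [20,30),[15,25); WM=20; [10,20) fires=10
i=3 t=23 v=1: → [20,30),[15,25); WM=23
i=4 t=17 v=1: DROP (t<23-3); WM=23
i=5 t=25 v=5: → [25,35),[20,30); WM=25; [15,25) fires=11
i=6 t=26 v=8: → [25,35),[20,30); WM=26
i=7 t=27 v=9: → [25,35),[20,30); WM=27
i=8 t=41 v=4: → [40,50),[35,45); WM=41; [20,30) fires=26 [25,35) fires=22
i=9 t=43 v=8: → [40,50),[35,45); WM=43
i=10 t=48 v=3: → [45,55),[40,50); WM=48; [35,45) fires=12
i=11 t=41 v=2: DROP (t<48-3); WM=48
i=12 t=47 v=5: → [45,55),[40,50); WM=48
i=13 t=39 v=6: DROP (t<48-3); WM=48
i=14 t=49 v=5: → [45,55),[40,50); WM=49
i=15 t=43 v=4: DROP (t<49-3); WM=49
i=16 t=44 v=3: DROP (t<49-3); WM=49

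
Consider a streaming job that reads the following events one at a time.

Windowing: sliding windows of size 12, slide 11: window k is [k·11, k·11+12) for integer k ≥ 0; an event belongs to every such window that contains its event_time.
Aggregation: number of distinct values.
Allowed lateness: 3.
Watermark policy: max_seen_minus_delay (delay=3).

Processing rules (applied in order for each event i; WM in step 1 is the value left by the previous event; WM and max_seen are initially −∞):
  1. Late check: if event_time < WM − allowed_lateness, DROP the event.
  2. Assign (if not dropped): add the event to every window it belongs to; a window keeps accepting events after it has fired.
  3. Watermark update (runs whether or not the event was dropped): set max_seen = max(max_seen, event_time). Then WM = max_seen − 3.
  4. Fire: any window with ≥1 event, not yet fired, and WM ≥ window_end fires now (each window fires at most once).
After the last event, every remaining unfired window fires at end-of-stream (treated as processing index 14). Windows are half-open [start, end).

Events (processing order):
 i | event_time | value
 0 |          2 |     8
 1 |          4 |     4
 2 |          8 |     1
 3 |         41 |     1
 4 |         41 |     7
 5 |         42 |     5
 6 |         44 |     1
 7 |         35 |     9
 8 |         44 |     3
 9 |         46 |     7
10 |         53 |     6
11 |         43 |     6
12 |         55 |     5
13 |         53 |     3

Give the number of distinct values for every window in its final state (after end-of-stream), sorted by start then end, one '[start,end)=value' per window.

[0,12)=3 [33,45)=4 [44,56)=5 [55,67)=1

i=0 t=2 v=8: → [0,12); WM=-1
i=1 t=4 v=4: → [0,12); WM=1
i=2 t=8 v=1: → [0,12); WM=5
i=3 t=41 v=1: → [33,45); WM=38; [0,12) fires=3
i=4 t=41 v=7: → [33,45); WM=38
i=5 t=42 v=5: → [33,45); WM=39
i=6 t=44 v=1: → [44,56),[33,45); WM=41
i=7 t=35 v=9: DROP (t<41-3); WM=41
i=8 t=44 v=3: → [44,56),[33,45); WM=41
i=9 t=46 v=7: → [44,56); WM=43
i=10 t=53 v=6: → [44,56); WM=50; [33,45) fires=4
i=11 t=43 v=6: DROP (t<50-3); WM=50
i=12 t=55 v=5: → [55,67),[44,56); WM=52
i=13 t=53 v=3: → [44,56); WM=52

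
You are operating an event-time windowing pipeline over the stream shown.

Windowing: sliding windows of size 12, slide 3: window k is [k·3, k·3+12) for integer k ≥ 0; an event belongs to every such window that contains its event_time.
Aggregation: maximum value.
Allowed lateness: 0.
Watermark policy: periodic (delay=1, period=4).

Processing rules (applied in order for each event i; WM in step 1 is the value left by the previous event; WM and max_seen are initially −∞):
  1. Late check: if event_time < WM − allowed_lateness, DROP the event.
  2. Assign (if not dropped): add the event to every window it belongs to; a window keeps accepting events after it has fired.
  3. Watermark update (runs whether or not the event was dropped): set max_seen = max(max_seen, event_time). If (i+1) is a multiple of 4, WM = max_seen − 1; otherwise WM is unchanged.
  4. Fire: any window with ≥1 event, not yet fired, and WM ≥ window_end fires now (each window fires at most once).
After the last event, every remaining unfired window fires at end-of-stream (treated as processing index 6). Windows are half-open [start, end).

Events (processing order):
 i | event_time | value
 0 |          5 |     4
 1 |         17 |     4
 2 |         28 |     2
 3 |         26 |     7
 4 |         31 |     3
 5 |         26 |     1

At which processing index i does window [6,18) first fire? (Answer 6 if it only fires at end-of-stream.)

3

i=0 t=5 v=4: → [3,15),[0,12); WM=−∞
i=1 t=17 v=4: → [15,27),[12,24),[9,21),[6,18); WM=−∞
i=2 t=28 v=2: → [27,39),[24,36),[21,33),[18,30); WM=−∞
i=3 t=26 v=7: → [24,36),[21,33),[18,30),[15,27); WM=27; [0,12) fires=4 [3,15) fires=4 [6,18) fires=4 [9,21) fires=4 [12,24) fires=4 [15,27) fires=7
i=4 t=31 v=3: → [30,42),[27,39),[24,36),[21,33); WM=27
i=5 t=26 v=1: DROP (t<27-0); WM=27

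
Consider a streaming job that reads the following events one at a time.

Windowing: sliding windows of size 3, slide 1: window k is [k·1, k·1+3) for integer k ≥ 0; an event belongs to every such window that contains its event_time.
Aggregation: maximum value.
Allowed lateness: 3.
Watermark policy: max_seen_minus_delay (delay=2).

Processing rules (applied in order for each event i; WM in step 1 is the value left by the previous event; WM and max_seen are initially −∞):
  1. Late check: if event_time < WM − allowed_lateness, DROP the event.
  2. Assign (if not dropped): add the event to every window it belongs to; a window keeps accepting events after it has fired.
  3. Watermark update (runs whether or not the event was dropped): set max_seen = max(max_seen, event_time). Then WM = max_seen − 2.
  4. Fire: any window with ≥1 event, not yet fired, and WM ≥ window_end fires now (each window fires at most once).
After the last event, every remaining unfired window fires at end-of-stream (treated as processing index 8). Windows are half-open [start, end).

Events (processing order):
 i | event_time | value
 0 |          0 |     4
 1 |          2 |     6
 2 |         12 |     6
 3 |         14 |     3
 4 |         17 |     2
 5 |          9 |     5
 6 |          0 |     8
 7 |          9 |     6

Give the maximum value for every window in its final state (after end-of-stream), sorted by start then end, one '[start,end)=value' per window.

i=0 t=0 v=4: → [0,3); WM=-2
i=1 t=2 v=6: → [2,5),[1,4),[0,3); WM=0
i=2 t=12 v=6: → [12,15),[11,14),[10,13); WM=10; [0,3) fires=6 [1,4) fires=6 [2,5) fires=6
i=3 t=14 v=3: → [14,17),[13,16),[12,15); WM=12
i=4 t=17 v=2: → [17,20),[16,19),[15,18); WM=15; [10,13) fires=6 [11,14) fires=6 [12,15) fires=6
i=5 t=9 v=5: DROP (t<15-3); WM=15
i=6 t=0 v=8: DROP (t<15-3); WM=15
i=7 t=9 v=6: DROP (t<15-3); WM=15

[0,3)=6 [1,4)=6 [2,5)=6 [10,13)=6 [11,14)=6 [12,15)=6 [13,16)=3 [14,17)=3 [15,18)=2 [16,19)=2 [17,20)=2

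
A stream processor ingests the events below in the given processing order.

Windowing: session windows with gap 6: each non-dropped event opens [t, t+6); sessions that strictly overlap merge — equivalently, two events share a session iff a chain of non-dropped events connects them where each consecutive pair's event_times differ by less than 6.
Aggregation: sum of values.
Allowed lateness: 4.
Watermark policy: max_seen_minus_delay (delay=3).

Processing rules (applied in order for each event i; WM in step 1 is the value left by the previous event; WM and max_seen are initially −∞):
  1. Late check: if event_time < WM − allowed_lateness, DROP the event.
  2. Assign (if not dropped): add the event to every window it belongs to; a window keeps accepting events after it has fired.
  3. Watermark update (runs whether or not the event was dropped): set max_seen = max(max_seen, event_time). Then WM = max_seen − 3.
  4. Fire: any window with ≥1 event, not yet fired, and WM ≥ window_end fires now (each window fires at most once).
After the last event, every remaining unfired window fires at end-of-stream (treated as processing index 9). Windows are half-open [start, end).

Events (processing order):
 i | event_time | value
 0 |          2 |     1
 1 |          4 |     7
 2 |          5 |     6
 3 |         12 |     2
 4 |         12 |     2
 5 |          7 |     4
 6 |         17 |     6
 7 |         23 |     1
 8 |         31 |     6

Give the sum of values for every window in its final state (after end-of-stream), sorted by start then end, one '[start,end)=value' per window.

[2,23)=28 [23,29)=1 [31,37)=6

i=0 t=2 v=1: → [2,8); WM=-1
i=1 t=4 v=7: → [2,10); WM=1
i=2 t=5 v=6: → [2,11); WM=2
i=3 t=12 v=2: → [12,18); WM=9
i=4 t=12 v=2: → [12,18); WM=9
i=5 t=7 v=4: → [2,18); WM=9
i=6 t=17 v=6: → [2,23); WM=14
i=7 t=23 v=1: → [23,29); WM=20
i=8 t=31 v=6: → [31,37); WM=28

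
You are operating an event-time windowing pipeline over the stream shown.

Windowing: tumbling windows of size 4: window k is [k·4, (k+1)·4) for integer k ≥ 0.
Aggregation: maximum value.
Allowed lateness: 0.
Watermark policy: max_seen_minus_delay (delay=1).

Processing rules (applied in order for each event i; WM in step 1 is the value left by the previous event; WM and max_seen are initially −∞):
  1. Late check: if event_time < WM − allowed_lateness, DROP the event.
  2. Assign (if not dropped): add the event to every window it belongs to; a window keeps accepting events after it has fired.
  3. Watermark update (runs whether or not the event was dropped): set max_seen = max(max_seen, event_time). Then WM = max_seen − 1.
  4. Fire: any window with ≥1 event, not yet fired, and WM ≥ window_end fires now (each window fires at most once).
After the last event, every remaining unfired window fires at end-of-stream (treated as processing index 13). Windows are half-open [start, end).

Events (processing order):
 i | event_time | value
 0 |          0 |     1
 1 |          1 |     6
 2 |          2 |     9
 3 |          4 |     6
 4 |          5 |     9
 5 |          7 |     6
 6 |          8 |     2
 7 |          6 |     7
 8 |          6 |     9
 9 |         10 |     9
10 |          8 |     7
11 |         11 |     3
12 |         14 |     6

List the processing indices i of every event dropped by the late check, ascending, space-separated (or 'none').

i=0 t=0 v=1: → [0,4); WM=-1
i=1 t=1 v=6: → [0,4); WM=0
i=2 t=2 v=9: → [0,4); WM=1
i=3 t=4 v=6: → [4,8); WM=3
i=4 t=5 v=9: → [4,8); WM=4; [0,4) fires=9
i=5 t=7 v=6: → [4,8); WM=6
i=6 t=8 v=2: → [8,12); WM=7
i=7 t=6 v=7: DROP (t<7-0); WM=7
i=8 t=6 v=9: DROP (t<7-0); WM=7
i=9 t=10 v=9: → [8,12); WM=9; [4,8) fires=9
i=10 t=8 v=7: DROP (t<9-0); WM=9
i=11 t=11 v=3: → [8,12); WM=10
i=12 t=14 v=6: → [12,16); WM=13; [8,12) fires=9

7 8 10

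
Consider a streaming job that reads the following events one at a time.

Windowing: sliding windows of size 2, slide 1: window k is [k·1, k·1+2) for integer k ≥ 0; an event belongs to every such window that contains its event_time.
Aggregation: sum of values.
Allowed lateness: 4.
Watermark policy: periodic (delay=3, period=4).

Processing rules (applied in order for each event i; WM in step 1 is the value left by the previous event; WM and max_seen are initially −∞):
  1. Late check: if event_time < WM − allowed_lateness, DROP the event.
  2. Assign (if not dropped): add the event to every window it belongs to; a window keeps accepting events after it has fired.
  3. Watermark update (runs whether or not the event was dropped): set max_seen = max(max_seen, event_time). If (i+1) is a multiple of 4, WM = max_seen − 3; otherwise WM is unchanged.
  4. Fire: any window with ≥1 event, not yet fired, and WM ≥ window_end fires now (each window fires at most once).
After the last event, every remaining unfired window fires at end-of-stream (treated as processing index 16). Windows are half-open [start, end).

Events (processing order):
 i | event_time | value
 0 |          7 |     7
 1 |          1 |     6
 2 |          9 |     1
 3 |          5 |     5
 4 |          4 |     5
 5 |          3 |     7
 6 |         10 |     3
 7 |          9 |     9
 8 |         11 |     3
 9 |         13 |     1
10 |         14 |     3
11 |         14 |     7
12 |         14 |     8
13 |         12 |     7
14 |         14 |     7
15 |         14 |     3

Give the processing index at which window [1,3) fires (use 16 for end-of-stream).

3

i=0 t=7 v=7: → [7,9),[6,8); WM=−∞
i=1 t=1 v=6: → [1,3),[0,2); WM=−∞
i=2 t=9 v=1: → [9,11),[8,10); WM=−∞
i=3 t=5 v=5: → [5,7),[4,6); WM=6; [0,2) fires=6 [1,3) fires=6 [4,6) fires=5
i=4 t=4 v=5: → [4,6),[3,5); WM=6; [3,5) fires=5
i=5 t=3 v=7: → [3,5),[2,4); WM=6; [2,4) fires=7
i=6 t=10 v=3: → [10,12),[9,11); WM=6
i=7 t=9 v=9: → [9,11),[8,10); WM=7; [5,7) fires=5
i=8 t=11 v=3: → [11,13),[10,12); WM=7
i=9 t=13 v=1: → [13,15),[12,14); WM=7
i=10 t=14 v=3: → [14,16),[13,15); WM=7
i=11 t=14 v=7: → [14,16),[13,15); WM=11; [6,8) fires=7 [7,9) fires=7 [8,10) fires=10 [9,11) fires=13
i=12 t=14 v=8: → [14,16),[13,15); WM=11
i=13 t=12 v=7: → [12,14),[11,13); WM=11
i=14 t=14 v=7: → [14,16),[13,15); WM=11
i=15 t=14 v=3: → [14,16),[13,15); WM=11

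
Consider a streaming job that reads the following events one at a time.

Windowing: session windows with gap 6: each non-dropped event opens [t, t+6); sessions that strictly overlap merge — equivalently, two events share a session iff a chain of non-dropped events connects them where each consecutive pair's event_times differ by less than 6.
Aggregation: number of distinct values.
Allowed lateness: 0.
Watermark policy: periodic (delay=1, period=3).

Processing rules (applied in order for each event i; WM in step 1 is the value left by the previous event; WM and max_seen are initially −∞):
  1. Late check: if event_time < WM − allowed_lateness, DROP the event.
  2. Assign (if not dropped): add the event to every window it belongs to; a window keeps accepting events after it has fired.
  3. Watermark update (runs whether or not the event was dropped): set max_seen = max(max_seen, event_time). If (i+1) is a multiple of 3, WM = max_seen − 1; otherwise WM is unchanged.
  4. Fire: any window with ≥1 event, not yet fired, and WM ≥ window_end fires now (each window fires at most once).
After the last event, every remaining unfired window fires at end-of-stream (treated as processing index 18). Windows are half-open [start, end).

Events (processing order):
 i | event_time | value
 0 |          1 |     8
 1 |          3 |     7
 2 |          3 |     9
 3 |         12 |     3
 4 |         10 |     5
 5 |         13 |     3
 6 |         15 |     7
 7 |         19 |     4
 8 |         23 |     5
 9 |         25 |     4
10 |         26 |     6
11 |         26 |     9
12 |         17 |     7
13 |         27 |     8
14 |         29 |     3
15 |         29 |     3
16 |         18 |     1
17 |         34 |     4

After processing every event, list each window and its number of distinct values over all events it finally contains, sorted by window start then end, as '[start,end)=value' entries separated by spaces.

[1,9)=3 [10,40)=7

i=0 t=1 v=8: → [1,7); WM=−∞
i=1 t=3 v=7: → [1,9); WM=−∞
i=2 t=3 v=9: → [1,9); WM=2
i=3 t=12 v=3: → [12,18); WM=2
i=4 t=10 v=5: → [10,18); WM=2
i=5 t=13 v=3: → [10,19); WM=12
i=6 t=15 v=7: → [10,21); WM=12
i=7 t=19 v=4: → [10,25); WM=12
i=8 t=23 v=5: → [10,29); WM=22
i=9 t=25 v=4: → [10,31); WM=22
i=10 t=26 v=6: → [10,32); WM=22
i=11 t=26 v=9: → [10,32); WM=25
i=12 t=17 v=7: DROP (t<25-0); WM=25
i=13 t=27 v=8: → [10,33); WM=25
i=14 t=29 v=3: → [10,35); WM=28
i=15 t=29 v=3: → [10,35); WM=28
i=16 t=18 v=1: DROP (t<28-0); WM=28
i=17 t=34 v=4: → [10,40); WM=33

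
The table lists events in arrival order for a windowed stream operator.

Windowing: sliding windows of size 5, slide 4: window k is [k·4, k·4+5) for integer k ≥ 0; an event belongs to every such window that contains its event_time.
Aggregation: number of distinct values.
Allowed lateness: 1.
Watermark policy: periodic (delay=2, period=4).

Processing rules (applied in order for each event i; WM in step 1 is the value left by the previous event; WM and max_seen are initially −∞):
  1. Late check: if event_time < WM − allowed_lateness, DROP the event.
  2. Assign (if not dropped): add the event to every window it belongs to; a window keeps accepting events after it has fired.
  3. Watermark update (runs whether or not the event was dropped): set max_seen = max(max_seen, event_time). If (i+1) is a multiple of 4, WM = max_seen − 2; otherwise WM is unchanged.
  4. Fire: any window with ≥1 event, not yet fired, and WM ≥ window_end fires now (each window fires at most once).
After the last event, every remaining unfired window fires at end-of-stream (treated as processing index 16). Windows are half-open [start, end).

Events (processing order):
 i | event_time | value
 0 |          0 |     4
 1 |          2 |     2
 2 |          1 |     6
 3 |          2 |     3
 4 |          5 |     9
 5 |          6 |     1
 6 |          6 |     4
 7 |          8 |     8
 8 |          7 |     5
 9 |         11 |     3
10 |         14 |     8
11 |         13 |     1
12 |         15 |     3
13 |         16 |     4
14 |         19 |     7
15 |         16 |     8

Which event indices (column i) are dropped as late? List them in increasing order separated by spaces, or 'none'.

none

i=0 t=0 v=4: → [0,5); WM=−∞
i=1 t=2 v=2: → [0,5); WM=−∞
i=2 t=1 v=6: → [0,5); WM=−∞
i=3 t=2 v=3: → [0,5); WM=0
i=4 t=5 v=9: → [4,9); WM=0
i=5 t=6 v=1: → [4,9); WM=0
i=6 t=6 v=4: → [4,9); WM=0
i=7 t=8 v=8: → [8,13),[4,9); WM=6; [0,5) fires=4
i=8 t=7 v=5: → [4,9); WM=6
i=9 t=11 v=3: → [8,13); WM=6
i=10 t=14 v=8: → [12,17); WM=6
i=11 t=13 v=1: → [12,17); WM=12; [4,9) fires=5
i=12 t=15 v=3: → [12,17); WM=12
i=13 t=16 v=4: → [16,21),[12,17); WM=12
i=14 t=19 v=7: → [16,21); WM=12
i=15 t=16 v=8: → [16,21),[12,17); WM=17; [8,13) fires=2 [12,17) fires=4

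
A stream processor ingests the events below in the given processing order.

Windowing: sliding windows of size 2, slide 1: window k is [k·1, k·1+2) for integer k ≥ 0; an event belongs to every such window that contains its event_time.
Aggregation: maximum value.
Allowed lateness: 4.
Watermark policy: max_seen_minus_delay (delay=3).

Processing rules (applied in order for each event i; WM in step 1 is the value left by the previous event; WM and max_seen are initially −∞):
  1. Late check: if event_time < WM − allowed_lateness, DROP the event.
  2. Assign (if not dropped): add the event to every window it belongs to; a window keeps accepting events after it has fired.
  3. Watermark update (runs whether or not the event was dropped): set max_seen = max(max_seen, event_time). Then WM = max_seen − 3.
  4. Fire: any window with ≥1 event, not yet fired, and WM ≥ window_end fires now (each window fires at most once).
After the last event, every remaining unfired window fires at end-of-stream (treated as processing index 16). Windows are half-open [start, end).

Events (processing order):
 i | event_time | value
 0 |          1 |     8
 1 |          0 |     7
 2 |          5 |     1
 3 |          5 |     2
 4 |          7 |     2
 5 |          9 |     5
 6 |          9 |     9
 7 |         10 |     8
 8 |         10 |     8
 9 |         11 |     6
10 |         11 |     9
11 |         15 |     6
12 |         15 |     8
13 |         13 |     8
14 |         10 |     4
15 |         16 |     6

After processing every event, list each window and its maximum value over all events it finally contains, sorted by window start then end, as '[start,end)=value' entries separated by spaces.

i=0 t=1 v=8: → [1,3),[0,2); WM=-2
i=1 t=0 v=7: → [0,2); WM=-2
i=2 t=5 v=1: → [5,7),[4,6); WM=2; [0,2) fires=8
i=3 t=5 v=2: → [5,7),[4,6); WM=2
i=4 t=7 v=2: → [7,9),[6,8); WM=4; [1,3) fires=8
i=5 t=9 v=5: → [9,11),[8,10); WM=6; [4,6) fires=2
i=6 t=9 v=9: → [9,11),[8,10); WM=6
i=7 t=10 v=8: → [10,12),[9,11); WM=7; [5,7) fires=2
i=8 t=10 v=8: → [10,12),[9,11); WM=7
i=9 t=11 v=6: → [11,13),[10,12); WM=8; [6,8) fires=2
i=10 t=11 v=9: → [11,13),[10,12); WM=8
i=11 t=15 v=6: → [15,17),[14,16); WM=12; [7,9) fires=2 [8,10) fires=9 [9,11) fires=9 [10,12) fires=9
i=12 t=15 v=8: → [15,17),[14,16); WM=12
i=13 t=13 v=8: → [13,15),[12,14); WM=12
i=14 t=10 v=4: → [10,12),[9,11); WM=12
i=15 t=16 v=6: → [16,18),[15,17); WM=13; [11,13) fires=9

[0,2)=8 [1,3)=8 [4,6)=2 [5,7)=2 [6,8)=2 [7,9)=2 [8,10)=9 [9,11)=9 [10,12)=9 [11,13)=9 [12,14)=8 [13,15)=8 [14,16)=8 [15,17)=8 [16,18)=6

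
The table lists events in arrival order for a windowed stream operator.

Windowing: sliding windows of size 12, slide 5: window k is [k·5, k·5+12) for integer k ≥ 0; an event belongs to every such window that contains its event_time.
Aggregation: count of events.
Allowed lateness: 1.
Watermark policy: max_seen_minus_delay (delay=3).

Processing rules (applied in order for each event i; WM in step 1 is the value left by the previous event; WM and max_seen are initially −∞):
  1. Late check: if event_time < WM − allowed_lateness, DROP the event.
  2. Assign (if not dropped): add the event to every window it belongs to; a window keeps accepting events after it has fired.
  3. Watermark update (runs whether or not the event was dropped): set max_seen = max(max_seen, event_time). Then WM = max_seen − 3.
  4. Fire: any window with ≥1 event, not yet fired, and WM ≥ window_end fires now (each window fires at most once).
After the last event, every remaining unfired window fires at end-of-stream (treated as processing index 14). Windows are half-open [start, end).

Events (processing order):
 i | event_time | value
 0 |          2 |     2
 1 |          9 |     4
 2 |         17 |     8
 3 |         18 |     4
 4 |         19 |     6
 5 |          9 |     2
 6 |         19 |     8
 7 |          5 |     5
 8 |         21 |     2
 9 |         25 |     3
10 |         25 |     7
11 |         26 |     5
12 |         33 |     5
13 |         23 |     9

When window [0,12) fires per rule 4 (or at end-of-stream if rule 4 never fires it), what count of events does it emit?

i=0 t=2 v=2: → [0,12); WM=-1
i=1 t=9 v=4: → [5,17),[0,12); WM=6
i=2 t=17 v=8: → [15,27),[10,22); WM=14; [0,12) fires=2
i=3 t=18 v=4: → [15,27),[10,22); WM=15
i=4 t=19 v=6: → [15,27),[10,22); WM=16
i=5 t=9 v=2: DROP (t<16-1); WM=16
i=6 t=19 v=8: → [15,27),[10,22); WM=16
i=7 t=5 v=5: DROP (t<16-1); WM=16
i=8 t=21 v=2: → [20,32),[15,27),[10,22); WM=18; [5,17) fires=1
i=9 t=25 v=3: → [25,37),[20,32),[15,27); WM=22; [10,22) fires=5
i=10 t=25 v=7: → [25,37),[20,32),[15,27); WM=22
i=11 t=26 v=5: → [25,37),[20,32),[15,27); WM=23
i=12 t=33 v=5: → [30,42),[25,37); WM=30; [15,27) fires=8
i=13 t=23 v=9: DROP (t<30-1); WM=30

2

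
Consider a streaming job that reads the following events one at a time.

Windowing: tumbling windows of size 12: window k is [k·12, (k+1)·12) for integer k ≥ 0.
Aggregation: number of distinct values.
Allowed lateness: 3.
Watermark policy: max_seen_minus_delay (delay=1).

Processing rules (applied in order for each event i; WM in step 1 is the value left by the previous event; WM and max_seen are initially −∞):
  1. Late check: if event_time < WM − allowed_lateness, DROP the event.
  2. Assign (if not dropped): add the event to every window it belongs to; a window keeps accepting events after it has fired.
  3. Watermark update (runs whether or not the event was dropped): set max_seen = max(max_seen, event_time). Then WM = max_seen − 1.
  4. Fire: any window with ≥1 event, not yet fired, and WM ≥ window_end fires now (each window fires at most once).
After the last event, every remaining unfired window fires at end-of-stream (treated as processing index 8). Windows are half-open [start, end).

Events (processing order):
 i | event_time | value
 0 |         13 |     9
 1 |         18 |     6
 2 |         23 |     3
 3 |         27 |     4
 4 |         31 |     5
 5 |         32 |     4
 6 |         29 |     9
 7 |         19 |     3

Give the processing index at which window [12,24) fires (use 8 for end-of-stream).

i=0 t=13 v=9: → [12,24); WM=12
i=1 t=18 v=6: → [12,24); WM=17
i=2 t=23 v=3: → [12,24); WM=22
i=3 t=27 v=4: → [24,36); WM=26; [12,24) fires=3
i=4 t=31 v=5: → [24,36); WM=30
i=5 t=32 v=4: → [24,36); WM=31
i=6 t=29 v=9: → [24,36); WM=31
i=7 t=19 v=3: DROP (t<31-3); WM=31

3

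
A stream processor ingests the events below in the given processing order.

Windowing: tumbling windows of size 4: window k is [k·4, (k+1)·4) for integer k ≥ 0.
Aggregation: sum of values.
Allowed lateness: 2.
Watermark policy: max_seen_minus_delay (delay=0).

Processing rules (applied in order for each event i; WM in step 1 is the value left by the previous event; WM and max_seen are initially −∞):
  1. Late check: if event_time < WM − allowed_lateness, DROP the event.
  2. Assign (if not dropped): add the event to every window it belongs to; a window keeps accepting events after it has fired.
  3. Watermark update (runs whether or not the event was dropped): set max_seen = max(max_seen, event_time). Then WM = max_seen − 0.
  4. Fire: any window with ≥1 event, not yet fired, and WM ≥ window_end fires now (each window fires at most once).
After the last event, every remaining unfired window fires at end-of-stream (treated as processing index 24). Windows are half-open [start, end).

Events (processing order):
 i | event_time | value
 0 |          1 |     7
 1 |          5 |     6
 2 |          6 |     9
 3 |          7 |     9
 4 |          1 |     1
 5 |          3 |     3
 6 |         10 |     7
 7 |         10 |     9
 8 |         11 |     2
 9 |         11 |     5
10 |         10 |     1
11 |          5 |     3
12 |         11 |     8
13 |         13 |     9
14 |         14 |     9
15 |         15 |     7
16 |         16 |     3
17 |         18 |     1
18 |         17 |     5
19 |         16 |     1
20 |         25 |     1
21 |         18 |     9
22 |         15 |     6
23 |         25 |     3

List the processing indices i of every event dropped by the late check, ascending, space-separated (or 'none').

4 5 11 21 22

i=0 t=1 v=7: → [0,4); WM=1
i=1 t=5 v=6: → [4,8); WM=5; [0,4) fires=7
i=2 t=6 v=9: → [4,8); WM=6
i=3 t=7 v=9: → [4,8); WM=7
i=4 t=1 v=1: DROP (t<7-2); WM=7
i=5 t=3 v=3: DROP (t<7-2); WM=7
i=6 t=10 v=7: → [8,12); WM=10; [4,8) fires=24
i=7 t=10 v=9: → [8,12); WM=10
i=8 t=11 v=2: → [8,12); WM=11
i=9 t=11 v=5: → [8,12); WM=11
i=10 t=10 v=1: → [8,12); WM=11
i=11 t=5 v=3: DROP (t<11-2); WM=11
i=12 t=11 v=8: → [8,12); WM=11
i=13 t=13 v=9: → [12,16); WM=13; [8,12) fires=32
i=14 t=14 v=9: → [12,16); WM=14
i=15 t=15 v=7: → [12,16); WM=15
i=16 t=16 v=3: → [16,20); WM=16; [12,16) fires=25
i=17 t=18 v=1: → [16,20); WM=18
i=18 t=17 v=5: → [16,20); WM=18
i=19 t=16 v=1: → [16,20); WM=18
i=20 t=25 v=1: → [24,28); WM=25; [16,20) fires=10
i=21 t=18 v=9: DROP (t<25-2); WM=25
i=22 t=15 v=6: DROP (t<25-2); WM=25
i=23 t=25 v=3: → [24,28); WM=25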